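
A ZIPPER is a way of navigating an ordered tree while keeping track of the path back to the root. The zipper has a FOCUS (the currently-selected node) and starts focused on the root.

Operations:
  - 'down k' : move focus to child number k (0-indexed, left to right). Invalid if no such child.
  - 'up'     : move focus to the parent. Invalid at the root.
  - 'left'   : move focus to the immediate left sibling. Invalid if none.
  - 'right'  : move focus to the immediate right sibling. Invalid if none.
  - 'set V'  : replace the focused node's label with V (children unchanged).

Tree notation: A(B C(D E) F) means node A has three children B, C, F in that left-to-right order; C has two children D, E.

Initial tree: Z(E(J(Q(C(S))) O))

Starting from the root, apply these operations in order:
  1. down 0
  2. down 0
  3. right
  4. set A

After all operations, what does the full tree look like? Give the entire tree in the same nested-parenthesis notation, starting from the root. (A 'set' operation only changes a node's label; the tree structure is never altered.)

Answer: Z(E(J(Q(C(S))) A))

Derivation:
Step 1 (down 0): focus=E path=0 depth=1 children=['J', 'O'] left=[] right=[] parent=Z
Step 2 (down 0): focus=J path=0/0 depth=2 children=['Q'] left=[] right=['O'] parent=E
Step 3 (right): focus=O path=0/1 depth=2 children=[] left=['J'] right=[] parent=E
Step 4 (set A): focus=A path=0/1 depth=2 children=[] left=['J'] right=[] parent=E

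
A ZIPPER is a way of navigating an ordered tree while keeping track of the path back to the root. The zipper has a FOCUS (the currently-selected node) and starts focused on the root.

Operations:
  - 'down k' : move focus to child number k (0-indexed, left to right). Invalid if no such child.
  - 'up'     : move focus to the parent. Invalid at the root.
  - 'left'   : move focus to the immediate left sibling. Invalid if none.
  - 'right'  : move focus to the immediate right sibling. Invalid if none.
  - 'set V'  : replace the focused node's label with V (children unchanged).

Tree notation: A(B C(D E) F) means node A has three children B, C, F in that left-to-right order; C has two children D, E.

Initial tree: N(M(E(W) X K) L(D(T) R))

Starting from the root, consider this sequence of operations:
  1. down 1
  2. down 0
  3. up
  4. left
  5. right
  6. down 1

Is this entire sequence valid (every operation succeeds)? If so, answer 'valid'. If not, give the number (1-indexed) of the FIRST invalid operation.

Answer: valid

Derivation:
Step 1 (down 1): focus=L path=1 depth=1 children=['D', 'R'] left=['M'] right=[] parent=N
Step 2 (down 0): focus=D path=1/0 depth=2 children=['T'] left=[] right=['R'] parent=L
Step 3 (up): focus=L path=1 depth=1 children=['D', 'R'] left=['M'] right=[] parent=N
Step 4 (left): focus=M path=0 depth=1 children=['E', 'X', 'K'] left=[] right=['L'] parent=N
Step 5 (right): focus=L path=1 depth=1 children=['D', 'R'] left=['M'] right=[] parent=N
Step 6 (down 1): focus=R path=1/1 depth=2 children=[] left=['D'] right=[] parent=L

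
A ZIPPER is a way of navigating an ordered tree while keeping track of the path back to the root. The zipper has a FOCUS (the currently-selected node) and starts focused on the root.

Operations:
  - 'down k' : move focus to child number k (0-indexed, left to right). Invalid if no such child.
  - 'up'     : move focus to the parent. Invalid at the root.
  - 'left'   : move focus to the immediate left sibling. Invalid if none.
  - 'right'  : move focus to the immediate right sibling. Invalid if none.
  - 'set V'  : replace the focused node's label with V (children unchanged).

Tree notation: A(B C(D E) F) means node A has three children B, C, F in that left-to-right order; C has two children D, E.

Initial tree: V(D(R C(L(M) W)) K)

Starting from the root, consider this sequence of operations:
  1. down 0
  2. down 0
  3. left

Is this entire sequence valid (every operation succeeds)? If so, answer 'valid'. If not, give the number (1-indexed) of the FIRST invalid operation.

Step 1 (down 0): focus=D path=0 depth=1 children=['R', 'C'] left=[] right=['K'] parent=V
Step 2 (down 0): focus=R path=0/0 depth=2 children=[] left=[] right=['C'] parent=D
Step 3 (left): INVALID

Answer: 3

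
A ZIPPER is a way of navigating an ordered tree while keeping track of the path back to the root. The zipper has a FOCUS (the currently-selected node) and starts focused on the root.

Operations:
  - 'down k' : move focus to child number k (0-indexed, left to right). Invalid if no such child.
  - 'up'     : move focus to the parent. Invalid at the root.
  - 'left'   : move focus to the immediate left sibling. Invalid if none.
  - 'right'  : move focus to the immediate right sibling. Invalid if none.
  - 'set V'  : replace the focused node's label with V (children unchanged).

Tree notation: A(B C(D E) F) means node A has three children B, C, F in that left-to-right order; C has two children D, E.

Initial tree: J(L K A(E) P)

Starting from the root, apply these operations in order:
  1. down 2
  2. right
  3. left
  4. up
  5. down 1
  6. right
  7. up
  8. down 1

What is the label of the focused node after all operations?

Step 1 (down 2): focus=A path=2 depth=1 children=['E'] left=['L', 'K'] right=['P'] parent=J
Step 2 (right): focus=P path=3 depth=1 children=[] left=['L', 'K', 'A'] right=[] parent=J
Step 3 (left): focus=A path=2 depth=1 children=['E'] left=['L', 'K'] right=['P'] parent=J
Step 4 (up): focus=J path=root depth=0 children=['L', 'K', 'A', 'P'] (at root)
Step 5 (down 1): focus=K path=1 depth=1 children=[] left=['L'] right=['A', 'P'] parent=J
Step 6 (right): focus=A path=2 depth=1 children=['E'] left=['L', 'K'] right=['P'] parent=J
Step 7 (up): focus=J path=root depth=0 children=['L', 'K', 'A', 'P'] (at root)
Step 8 (down 1): focus=K path=1 depth=1 children=[] left=['L'] right=['A', 'P'] parent=J

Answer: K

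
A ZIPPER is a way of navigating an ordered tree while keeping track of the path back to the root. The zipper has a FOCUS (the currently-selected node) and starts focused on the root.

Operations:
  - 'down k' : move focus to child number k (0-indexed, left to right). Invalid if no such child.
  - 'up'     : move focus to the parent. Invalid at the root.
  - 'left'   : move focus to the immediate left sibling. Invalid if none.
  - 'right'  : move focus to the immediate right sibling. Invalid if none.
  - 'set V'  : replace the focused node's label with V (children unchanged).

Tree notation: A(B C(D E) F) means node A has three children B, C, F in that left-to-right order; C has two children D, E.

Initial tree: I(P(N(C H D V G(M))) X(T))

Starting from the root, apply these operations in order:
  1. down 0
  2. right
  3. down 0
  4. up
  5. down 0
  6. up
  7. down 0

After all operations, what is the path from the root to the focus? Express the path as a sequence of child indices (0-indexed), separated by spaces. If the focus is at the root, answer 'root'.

Answer: 1 0

Derivation:
Step 1 (down 0): focus=P path=0 depth=1 children=['N'] left=[] right=['X'] parent=I
Step 2 (right): focus=X path=1 depth=1 children=['T'] left=['P'] right=[] parent=I
Step 3 (down 0): focus=T path=1/0 depth=2 children=[] left=[] right=[] parent=X
Step 4 (up): focus=X path=1 depth=1 children=['T'] left=['P'] right=[] parent=I
Step 5 (down 0): focus=T path=1/0 depth=2 children=[] left=[] right=[] parent=X
Step 6 (up): focus=X path=1 depth=1 children=['T'] left=['P'] right=[] parent=I
Step 7 (down 0): focus=T path=1/0 depth=2 children=[] left=[] right=[] parent=X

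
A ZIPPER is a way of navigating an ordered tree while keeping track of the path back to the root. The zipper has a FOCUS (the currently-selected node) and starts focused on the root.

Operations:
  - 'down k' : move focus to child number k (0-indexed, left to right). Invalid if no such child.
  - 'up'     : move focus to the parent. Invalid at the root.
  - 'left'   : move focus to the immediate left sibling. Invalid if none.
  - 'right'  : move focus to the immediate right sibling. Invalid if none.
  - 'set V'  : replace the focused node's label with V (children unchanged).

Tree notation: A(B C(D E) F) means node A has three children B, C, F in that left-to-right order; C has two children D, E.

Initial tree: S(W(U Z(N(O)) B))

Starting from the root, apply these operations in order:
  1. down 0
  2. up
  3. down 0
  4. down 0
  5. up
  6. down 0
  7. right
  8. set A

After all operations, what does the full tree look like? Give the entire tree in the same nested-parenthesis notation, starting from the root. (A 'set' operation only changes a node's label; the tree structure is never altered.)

Step 1 (down 0): focus=W path=0 depth=1 children=['U', 'Z', 'B'] left=[] right=[] parent=S
Step 2 (up): focus=S path=root depth=0 children=['W'] (at root)
Step 3 (down 0): focus=W path=0 depth=1 children=['U', 'Z', 'B'] left=[] right=[] parent=S
Step 4 (down 0): focus=U path=0/0 depth=2 children=[] left=[] right=['Z', 'B'] parent=W
Step 5 (up): focus=W path=0 depth=1 children=['U', 'Z', 'B'] left=[] right=[] parent=S
Step 6 (down 0): focus=U path=0/0 depth=2 children=[] left=[] right=['Z', 'B'] parent=W
Step 7 (right): focus=Z path=0/1 depth=2 children=['N'] left=['U'] right=['B'] parent=W
Step 8 (set A): focus=A path=0/1 depth=2 children=['N'] left=['U'] right=['B'] parent=W

Answer: S(W(U A(N(O)) B))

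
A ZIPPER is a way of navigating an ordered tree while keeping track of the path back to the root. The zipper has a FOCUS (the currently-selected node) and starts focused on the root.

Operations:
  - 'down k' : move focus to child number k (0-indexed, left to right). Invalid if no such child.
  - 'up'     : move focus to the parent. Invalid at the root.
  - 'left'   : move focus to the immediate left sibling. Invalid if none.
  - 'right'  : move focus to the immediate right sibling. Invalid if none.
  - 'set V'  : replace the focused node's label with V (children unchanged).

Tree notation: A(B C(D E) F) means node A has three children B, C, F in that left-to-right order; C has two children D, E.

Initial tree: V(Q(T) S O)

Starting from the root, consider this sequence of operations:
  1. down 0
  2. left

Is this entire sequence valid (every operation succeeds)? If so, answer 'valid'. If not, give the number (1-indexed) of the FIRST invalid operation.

Answer: 2

Derivation:
Step 1 (down 0): focus=Q path=0 depth=1 children=['T'] left=[] right=['S', 'O'] parent=V
Step 2 (left): INVALID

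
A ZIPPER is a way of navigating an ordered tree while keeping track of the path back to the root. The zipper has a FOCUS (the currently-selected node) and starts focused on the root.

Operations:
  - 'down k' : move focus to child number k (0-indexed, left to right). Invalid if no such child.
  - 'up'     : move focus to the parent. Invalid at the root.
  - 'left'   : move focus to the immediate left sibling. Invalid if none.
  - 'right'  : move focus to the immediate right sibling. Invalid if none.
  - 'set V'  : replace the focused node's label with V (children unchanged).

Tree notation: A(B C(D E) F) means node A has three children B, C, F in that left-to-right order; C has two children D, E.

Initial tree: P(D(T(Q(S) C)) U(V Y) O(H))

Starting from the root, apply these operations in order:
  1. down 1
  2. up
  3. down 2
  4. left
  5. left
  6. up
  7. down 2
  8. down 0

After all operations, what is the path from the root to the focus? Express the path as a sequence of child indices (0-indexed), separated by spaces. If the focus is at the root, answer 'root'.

Step 1 (down 1): focus=U path=1 depth=1 children=['V', 'Y'] left=['D'] right=['O'] parent=P
Step 2 (up): focus=P path=root depth=0 children=['D', 'U', 'O'] (at root)
Step 3 (down 2): focus=O path=2 depth=1 children=['H'] left=['D', 'U'] right=[] parent=P
Step 4 (left): focus=U path=1 depth=1 children=['V', 'Y'] left=['D'] right=['O'] parent=P
Step 5 (left): focus=D path=0 depth=1 children=['T'] left=[] right=['U', 'O'] parent=P
Step 6 (up): focus=P path=root depth=0 children=['D', 'U', 'O'] (at root)
Step 7 (down 2): focus=O path=2 depth=1 children=['H'] left=['D', 'U'] right=[] parent=P
Step 8 (down 0): focus=H path=2/0 depth=2 children=[] left=[] right=[] parent=O

Answer: 2 0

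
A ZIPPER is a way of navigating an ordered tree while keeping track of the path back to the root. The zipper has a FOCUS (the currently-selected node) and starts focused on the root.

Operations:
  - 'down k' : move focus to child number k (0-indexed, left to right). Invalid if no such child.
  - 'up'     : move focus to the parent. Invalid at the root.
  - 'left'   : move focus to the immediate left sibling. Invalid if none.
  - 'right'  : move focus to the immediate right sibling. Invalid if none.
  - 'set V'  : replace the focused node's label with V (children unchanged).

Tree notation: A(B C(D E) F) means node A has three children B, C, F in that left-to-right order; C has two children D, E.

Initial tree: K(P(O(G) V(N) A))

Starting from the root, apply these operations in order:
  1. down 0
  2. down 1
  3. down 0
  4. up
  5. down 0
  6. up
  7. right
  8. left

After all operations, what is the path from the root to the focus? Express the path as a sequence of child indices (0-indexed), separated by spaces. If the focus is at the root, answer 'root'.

Answer: 0 1

Derivation:
Step 1 (down 0): focus=P path=0 depth=1 children=['O', 'V', 'A'] left=[] right=[] parent=K
Step 2 (down 1): focus=V path=0/1 depth=2 children=['N'] left=['O'] right=['A'] parent=P
Step 3 (down 0): focus=N path=0/1/0 depth=3 children=[] left=[] right=[] parent=V
Step 4 (up): focus=V path=0/1 depth=2 children=['N'] left=['O'] right=['A'] parent=P
Step 5 (down 0): focus=N path=0/1/0 depth=3 children=[] left=[] right=[] parent=V
Step 6 (up): focus=V path=0/1 depth=2 children=['N'] left=['O'] right=['A'] parent=P
Step 7 (right): focus=A path=0/2 depth=2 children=[] left=['O', 'V'] right=[] parent=P
Step 8 (left): focus=V path=0/1 depth=2 children=['N'] left=['O'] right=['A'] parent=P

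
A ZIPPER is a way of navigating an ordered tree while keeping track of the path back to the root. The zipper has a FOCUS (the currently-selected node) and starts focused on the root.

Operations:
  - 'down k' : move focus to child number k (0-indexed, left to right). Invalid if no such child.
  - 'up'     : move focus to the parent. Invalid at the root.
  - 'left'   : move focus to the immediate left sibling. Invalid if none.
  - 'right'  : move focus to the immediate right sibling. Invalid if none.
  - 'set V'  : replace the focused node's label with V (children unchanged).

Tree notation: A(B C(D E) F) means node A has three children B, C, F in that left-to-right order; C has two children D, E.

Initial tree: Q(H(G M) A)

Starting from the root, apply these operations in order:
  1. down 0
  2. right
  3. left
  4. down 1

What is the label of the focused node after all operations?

Answer: M

Derivation:
Step 1 (down 0): focus=H path=0 depth=1 children=['G', 'M'] left=[] right=['A'] parent=Q
Step 2 (right): focus=A path=1 depth=1 children=[] left=['H'] right=[] parent=Q
Step 3 (left): focus=H path=0 depth=1 children=['G', 'M'] left=[] right=['A'] parent=Q
Step 4 (down 1): focus=M path=0/1 depth=2 children=[] left=['G'] right=[] parent=H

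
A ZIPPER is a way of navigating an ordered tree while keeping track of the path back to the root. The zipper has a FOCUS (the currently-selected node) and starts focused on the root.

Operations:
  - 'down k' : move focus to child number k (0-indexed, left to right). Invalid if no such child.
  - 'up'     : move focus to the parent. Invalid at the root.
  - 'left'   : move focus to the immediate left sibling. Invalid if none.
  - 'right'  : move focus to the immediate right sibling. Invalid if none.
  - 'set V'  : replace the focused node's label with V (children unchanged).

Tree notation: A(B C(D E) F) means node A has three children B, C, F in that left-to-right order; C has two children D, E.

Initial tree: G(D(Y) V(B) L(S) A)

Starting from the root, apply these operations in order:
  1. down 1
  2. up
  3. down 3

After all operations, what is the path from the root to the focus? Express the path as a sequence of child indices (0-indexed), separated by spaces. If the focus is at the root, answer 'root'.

Step 1 (down 1): focus=V path=1 depth=1 children=['B'] left=['D'] right=['L', 'A'] parent=G
Step 2 (up): focus=G path=root depth=0 children=['D', 'V', 'L', 'A'] (at root)
Step 3 (down 3): focus=A path=3 depth=1 children=[] left=['D', 'V', 'L'] right=[] parent=G

Answer: 3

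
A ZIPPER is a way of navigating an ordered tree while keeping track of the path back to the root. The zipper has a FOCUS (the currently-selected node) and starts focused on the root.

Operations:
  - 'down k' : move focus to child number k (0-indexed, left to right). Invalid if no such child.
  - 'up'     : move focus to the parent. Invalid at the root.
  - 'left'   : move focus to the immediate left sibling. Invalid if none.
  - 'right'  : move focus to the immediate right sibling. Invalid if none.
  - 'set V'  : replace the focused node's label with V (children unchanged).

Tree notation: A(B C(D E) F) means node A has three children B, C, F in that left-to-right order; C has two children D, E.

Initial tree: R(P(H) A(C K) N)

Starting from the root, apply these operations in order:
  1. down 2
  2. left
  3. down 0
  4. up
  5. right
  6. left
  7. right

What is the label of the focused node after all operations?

Step 1 (down 2): focus=N path=2 depth=1 children=[] left=['P', 'A'] right=[] parent=R
Step 2 (left): focus=A path=1 depth=1 children=['C', 'K'] left=['P'] right=['N'] parent=R
Step 3 (down 0): focus=C path=1/0 depth=2 children=[] left=[] right=['K'] parent=A
Step 4 (up): focus=A path=1 depth=1 children=['C', 'K'] left=['P'] right=['N'] parent=R
Step 5 (right): focus=N path=2 depth=1 children=[] left=['P', 'A'] right=[] parent=R
Step 6 (left): focus=A path=1 depth=1 children=['C', 'K'] left=['P'] right=['N'] parent=R
Step 7 (right): focus=N path=2 depth=1 children=[] left=['P', 'A'] right=[] parent=R

Answer: N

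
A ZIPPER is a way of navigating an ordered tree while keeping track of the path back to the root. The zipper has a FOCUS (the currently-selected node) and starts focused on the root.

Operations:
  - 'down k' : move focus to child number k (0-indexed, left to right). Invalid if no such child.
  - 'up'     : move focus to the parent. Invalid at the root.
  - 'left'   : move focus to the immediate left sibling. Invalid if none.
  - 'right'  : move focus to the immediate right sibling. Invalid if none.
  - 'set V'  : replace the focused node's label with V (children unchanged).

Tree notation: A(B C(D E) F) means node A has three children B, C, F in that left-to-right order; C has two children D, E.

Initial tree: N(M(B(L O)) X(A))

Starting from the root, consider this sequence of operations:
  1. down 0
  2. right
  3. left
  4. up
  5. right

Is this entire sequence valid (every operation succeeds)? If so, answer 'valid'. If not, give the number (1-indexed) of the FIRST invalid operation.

Answer: 5

Derivation:
Step 1 (down 0): focus=M path=0 depth=1 children=['B'] left=[] right=['X'] parent=N
Step 2 (right): focus=X path=1 depth=1 children=['A'] left=['M'] right=[] parent=N
Step 3 (left): focus=M path=0 depth=1 children=['B'] left=[] right=['X'] parent=N
Step 4 (up): focus=N path=root depth=0 children=['M', 'X'] (at root)
Step 5 (right): INVALID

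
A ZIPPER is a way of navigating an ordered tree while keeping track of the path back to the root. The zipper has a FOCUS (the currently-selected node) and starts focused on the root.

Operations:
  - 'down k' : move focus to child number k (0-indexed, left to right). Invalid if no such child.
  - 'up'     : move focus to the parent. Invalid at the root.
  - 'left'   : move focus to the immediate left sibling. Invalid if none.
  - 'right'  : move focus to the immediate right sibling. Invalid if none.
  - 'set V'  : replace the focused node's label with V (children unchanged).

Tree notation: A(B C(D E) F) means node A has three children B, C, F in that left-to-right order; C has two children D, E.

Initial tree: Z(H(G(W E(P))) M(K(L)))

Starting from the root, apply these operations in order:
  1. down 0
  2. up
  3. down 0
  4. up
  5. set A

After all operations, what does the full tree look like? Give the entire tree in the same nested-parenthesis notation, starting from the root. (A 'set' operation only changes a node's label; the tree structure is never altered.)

Answer: A(H(G(W E(P))) M(K(L)))

Derivation:
Step 1 (down 0): focus=H path=0 depth=1 children=['G'] left=[] right=['M'] parent=Z
Step 2 (up): focus=Z path=root depth=0 children=['H', 'M'] (at root)
Step 3 (down 0): focus=H path=0 depth=1 children=['G'] left=[] right=['M'] parent=Z
Step 4 (up): focus=Z path=root depth=0 children=['H', 'M'] (at root)
Step 5 (set A): focus=A path=root depth=0 children=['H', 'M'] (at root)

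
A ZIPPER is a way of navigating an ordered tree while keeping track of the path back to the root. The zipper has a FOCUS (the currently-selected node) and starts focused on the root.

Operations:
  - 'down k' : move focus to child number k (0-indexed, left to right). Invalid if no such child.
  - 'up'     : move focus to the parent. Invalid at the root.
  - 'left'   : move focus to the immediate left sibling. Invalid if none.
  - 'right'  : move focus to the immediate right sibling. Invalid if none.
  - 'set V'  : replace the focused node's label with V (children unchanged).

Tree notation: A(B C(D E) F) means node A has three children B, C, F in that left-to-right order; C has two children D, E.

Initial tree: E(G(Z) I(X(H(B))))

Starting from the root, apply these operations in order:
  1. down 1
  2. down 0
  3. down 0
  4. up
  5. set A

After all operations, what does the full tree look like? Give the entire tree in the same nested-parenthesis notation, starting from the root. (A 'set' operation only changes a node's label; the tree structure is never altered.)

Step 1 (down 1): focus=I path=1 depth=1 children=['X'] left=['G'] right=[] parent=E
Step 2 (down 0): focus=X path=1/0 depth=2 children=['H'] left=[] right=[] parent=I
Step 3 (down 0): focus=H path=1/0/0 depth=3 children=['B'] left=[] right=[] parent=X
Step 4 (up): focus=X path=1/0 depth=2 children=['H'] left=[] right=[] parent=I
Step 5 (set A): focus=A path=1/0 depth=2 children=['H'] left=[] right=[] parent=I

Answer: E(G(Z) I(A(H(B))))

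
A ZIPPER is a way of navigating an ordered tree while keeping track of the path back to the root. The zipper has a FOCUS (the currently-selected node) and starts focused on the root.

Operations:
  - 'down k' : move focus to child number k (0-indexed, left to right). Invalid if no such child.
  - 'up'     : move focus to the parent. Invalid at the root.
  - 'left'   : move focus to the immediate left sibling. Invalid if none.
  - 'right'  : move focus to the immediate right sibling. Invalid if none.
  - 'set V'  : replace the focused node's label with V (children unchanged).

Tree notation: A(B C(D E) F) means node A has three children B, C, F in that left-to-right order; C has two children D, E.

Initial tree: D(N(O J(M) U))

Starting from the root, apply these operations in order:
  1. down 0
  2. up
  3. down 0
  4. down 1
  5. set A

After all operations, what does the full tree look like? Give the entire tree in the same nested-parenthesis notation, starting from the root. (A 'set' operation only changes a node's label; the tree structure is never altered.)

Step 1 (down 0): focus=N path=0 depth=1 children=['O', 'J', 'U'] left=[] right=[] parent=D
Step 2 (up): focus=D path=root depth=0 children=['N'] (at root)
Step 3 (down 0): focus=N path=0 depth=1 children=['O', 'J', 'U'] left=[] right=[] parent=D
Step 4 (down 1): focus=J path=0/1 depth=2 children=['M'] left=['O'] right=['U'] parent=N
Step 5 (set A): focus=A path=0/1 depth=2 children=['M'] left=['O'] right=['U'] parent=N

Answer: D(N(O A(M) U))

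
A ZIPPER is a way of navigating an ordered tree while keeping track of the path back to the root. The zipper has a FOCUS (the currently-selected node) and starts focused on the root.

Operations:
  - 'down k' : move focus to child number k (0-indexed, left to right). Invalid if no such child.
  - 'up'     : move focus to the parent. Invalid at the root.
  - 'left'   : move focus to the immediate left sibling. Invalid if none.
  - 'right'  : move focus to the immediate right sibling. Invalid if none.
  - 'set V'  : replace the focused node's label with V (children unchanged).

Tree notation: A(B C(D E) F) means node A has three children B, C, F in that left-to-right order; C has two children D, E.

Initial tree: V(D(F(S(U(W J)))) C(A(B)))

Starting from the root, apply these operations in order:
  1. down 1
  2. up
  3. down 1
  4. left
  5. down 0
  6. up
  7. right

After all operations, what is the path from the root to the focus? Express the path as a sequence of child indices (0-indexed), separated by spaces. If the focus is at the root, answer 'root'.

Step 1 (down 1): focus=C path=1 depth=1 children=['A'] left=['D'] right=[] parent=V
Step 2 (up): focus=V path=root depth=0 children=['D', 'C'] (at root)
Step 3 (down 1): focus=C path=1 depth=1 children=['A'] left=['D'] right=[] parent=V
Step 4 (left): focus=D path=0 depth=1 children=['F'] left=[] right=['C'] parent=V
Step 5 (down 0): focus=F path=0/0 depth=2 children=['S'] left=[] right=[] parent=D
Step 6 (up): focus=D path=0 depth=1 children=['F'] left=[] right=['C'] parent=V
Step 7 (right): focus=C path=1 depth=1 children=['A'] left=['D'] right=[] parent=V

Answer: 1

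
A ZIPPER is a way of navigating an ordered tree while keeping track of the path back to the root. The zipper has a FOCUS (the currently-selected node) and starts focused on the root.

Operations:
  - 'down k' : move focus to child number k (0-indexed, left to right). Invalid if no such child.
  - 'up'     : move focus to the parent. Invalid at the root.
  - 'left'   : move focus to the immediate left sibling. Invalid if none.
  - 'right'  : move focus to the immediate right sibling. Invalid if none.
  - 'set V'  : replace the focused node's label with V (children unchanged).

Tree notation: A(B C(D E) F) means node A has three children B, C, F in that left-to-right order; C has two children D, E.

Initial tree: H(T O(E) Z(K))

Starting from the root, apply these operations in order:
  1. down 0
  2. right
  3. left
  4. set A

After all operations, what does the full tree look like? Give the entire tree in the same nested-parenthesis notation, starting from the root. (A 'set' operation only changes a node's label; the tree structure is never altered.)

Answer: H(A O(E) Z(K))

Derivation:
Step 1 (down 0): focus=T path=0 depth=1 children=[] left=[] right=['O', 'Z'] parent=H
Step 2 (right): focus=O path=1 depth=1 children=['E'] left=['T'] right=['Z'] parent=H
Step 3 (left): focus=T path=0 depth=1 children=[] left=[] right=['O', 'Z'] parent=H
Step 4 (set A): focus=A path=0 depth=1 children=[] left=[] right=['O', 'Z'] parent=H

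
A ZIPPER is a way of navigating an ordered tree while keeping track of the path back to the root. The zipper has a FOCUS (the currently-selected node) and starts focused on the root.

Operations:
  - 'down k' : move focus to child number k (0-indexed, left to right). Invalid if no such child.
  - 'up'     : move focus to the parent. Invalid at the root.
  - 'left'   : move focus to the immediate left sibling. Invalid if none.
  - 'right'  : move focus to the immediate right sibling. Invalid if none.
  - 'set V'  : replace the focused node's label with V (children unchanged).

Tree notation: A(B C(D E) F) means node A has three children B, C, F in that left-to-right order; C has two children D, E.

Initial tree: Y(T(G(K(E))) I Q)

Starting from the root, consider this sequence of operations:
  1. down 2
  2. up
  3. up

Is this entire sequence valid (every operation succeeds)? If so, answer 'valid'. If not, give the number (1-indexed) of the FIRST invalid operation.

Answer: 3

Derivation:
Step 1 (down 2): focus=Q path=2 depth=1 children=[] left=['T', 'I'] right=[] parent=Y
Step 2 (up): focus=Y path=root depth=0 children=['T', 'I', 'Q'] (at root)
Step 3 (up): INVALID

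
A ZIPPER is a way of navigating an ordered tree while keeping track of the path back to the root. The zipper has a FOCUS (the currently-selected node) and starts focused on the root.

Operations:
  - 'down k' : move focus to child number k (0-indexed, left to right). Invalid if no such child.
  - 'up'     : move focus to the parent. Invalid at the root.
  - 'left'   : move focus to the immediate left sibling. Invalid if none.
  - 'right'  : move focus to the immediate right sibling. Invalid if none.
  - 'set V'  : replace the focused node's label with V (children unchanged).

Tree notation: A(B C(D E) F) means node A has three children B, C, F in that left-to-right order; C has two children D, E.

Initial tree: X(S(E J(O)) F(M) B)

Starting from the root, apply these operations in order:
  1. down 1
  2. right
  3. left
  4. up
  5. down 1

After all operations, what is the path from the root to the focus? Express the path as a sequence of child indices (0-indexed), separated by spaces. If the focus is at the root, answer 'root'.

Answer: 1

Derivation:
Step 1 (down 1): focus=F path=1 depth=1 children=['M'] left=['S'] right=['B'] parent=X
Step 2 (right): focus=B path=2 depth=1 children=[] left=['S', 'F'] right=[] parent=X
Step 3 (left): focus=F path=1 depth=1 children=['M'] left=['S'] right=['B'] parent=X
Step 4 (up): focus=X path=root depth=0 children=['S', 'F', 'B'] (at root)
Step 5 (down 1): focus=F path=1 depth=1 children=['M'] left=['S'] right=['B'] parent=X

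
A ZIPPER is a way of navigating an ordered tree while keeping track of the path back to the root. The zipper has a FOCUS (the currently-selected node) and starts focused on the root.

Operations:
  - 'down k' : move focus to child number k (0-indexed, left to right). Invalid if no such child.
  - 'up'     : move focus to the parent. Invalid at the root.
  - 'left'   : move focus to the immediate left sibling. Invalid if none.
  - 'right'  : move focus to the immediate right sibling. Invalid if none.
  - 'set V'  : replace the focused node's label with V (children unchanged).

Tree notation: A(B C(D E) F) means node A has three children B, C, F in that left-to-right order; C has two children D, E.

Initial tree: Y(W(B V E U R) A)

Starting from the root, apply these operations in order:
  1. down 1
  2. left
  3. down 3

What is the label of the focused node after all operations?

Answer: U

Derivation:
Step 1 (down 1): focus=A path=1 depth=1 children=[] left=['W'] right=[] parent=Y
Step 2 (left): focus=W path=0 depth=1 children=['B', 'V', 'E', 'U', 'R'] left=[] right=['A'] parent=Y
Step 3 (down 3): focus=U path=0/3 depth=2 children=[] left=['B', 'V', 'E'] right=['R'] parent=W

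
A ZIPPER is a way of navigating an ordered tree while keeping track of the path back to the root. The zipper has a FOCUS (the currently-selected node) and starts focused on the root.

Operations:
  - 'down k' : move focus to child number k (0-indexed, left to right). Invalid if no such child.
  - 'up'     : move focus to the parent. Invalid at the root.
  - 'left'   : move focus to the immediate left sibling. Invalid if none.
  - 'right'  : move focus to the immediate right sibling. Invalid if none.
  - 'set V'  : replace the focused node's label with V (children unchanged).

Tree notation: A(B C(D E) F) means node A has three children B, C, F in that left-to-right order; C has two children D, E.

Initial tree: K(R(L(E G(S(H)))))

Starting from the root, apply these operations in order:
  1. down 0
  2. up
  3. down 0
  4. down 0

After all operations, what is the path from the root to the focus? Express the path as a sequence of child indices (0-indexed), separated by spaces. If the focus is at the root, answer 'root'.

Answer: 0 0

Derivation:
Step 1 (down 0): focus=R path=0 depth=1 children=['L'] left=[] right=[] parent=K
Step 2 (up): focus=K path=root depth=0 children=['R'] (at root)
Step 3 (down 0): focus=R path=0 depth=1 children=['L'] left=[] right=[] parent=K
Step 4 (down 0): focus=L path=0/0 depth=2 children=['E', 'G'] left=[] right=[] parent=R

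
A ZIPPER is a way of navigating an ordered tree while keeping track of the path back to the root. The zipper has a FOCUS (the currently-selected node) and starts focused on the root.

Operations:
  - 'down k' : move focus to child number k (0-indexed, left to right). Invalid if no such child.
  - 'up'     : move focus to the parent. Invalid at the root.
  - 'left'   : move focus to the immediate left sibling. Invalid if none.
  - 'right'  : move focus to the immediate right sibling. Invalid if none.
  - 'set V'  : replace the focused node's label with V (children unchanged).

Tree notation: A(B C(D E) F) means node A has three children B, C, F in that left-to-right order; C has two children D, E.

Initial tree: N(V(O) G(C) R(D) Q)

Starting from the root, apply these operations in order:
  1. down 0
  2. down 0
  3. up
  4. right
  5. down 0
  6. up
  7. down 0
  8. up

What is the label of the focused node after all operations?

Step 1 (down 0): focus=V path=0 depth=1 children=['O'] left=[] right=['G', 'R', 'Q'] parent=N
Step 2 (down 0): focus=O path=0/0 depth=2 children=[] left=[] right=[] parent=V
Step 3 (up): focus=V path=0 depth=1 children=['O'] left=[] right=['G', 'R', 'Q'] parent=N
Step 4 (right): focus=G path=1 depth=1 children=['C'] left=['V'] right=['R', 'Q'] parent=N
Step 5 (down 0): focus=C path=1/0 depth=2 children=[] left=[] right=[] parent=G
Step 6 (up): focus=G path=1 depth=1 children=['C'] left=['V'] right=['R', 'Q'] parent=N
Step 7 (down 0): focus=C path=1/0 depth=2 children=[] left=[] right=[] parent=G
Step 8 (up): focus=G path=1 depth=1 children=['C'] left=['V'] right=['R', 'Q'] parent=N

Answer: G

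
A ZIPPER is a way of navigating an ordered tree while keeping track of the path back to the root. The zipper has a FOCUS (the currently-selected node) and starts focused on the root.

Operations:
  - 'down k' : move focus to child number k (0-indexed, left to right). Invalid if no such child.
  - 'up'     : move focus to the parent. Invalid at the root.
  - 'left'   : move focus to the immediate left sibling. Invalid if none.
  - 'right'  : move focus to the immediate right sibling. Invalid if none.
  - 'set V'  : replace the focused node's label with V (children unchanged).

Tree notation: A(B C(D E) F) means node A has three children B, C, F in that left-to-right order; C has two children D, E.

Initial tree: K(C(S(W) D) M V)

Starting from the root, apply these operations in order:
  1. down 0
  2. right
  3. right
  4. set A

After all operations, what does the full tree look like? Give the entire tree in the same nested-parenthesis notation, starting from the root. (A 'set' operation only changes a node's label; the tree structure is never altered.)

Step 1 (down 0): focus=C path=0 depth=1 children=['S', 'D'] left=[] right=['M', 'V'] parent=K
Step 2 (right): focus=M path=1 depth=1 children=[] left=['C'] right=['V'] parent=K
Step 3 (right): focus=V path=2 depth=1 children=[] left=['C', 'M'] right=[] parent=K
Step 4 (set A): focus=A path=2 depth=1 children=[] left=['C', 'M'] right=[] parent=K

Answer: K(C(S(W) D) M A)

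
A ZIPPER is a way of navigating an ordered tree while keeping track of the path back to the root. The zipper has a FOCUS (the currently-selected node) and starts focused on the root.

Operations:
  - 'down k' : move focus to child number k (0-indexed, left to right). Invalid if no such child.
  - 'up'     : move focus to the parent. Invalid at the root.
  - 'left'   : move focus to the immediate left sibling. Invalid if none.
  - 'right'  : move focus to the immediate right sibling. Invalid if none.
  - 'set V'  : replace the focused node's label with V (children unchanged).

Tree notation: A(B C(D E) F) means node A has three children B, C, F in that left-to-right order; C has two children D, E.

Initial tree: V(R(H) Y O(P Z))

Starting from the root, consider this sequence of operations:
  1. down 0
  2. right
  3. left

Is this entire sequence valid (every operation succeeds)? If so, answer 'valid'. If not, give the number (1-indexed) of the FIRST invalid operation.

Answer: valid

Derivation:
Step 1 (down 0): focus=R path=0 depth=1 children=['H'] left=[] right=['Y', 'O'] parent=V
Step 2 (right): focus=Y path=1 depth=1 children=[] left=['R'] right=['O'] parent=V
Step 3 (left): focus=R path=0 depth=1 children=['H'] left=[] right=['Y', 'O'] parent=V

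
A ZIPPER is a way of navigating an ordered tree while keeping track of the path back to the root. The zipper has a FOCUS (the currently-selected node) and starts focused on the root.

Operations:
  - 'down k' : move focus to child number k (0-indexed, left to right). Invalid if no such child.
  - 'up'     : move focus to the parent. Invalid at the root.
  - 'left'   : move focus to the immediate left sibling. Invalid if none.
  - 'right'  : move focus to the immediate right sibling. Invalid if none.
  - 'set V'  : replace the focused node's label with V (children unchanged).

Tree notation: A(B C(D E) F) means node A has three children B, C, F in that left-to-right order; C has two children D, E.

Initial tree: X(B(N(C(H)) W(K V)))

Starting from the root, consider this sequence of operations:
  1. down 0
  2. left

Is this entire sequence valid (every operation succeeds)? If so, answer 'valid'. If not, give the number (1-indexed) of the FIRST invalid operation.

Step 1 (down 0): focus=B path=0 depth=1 children=['N', 'W'] left=[] right=[] parent=X
Step 2 (left): INVALID

Answer: 2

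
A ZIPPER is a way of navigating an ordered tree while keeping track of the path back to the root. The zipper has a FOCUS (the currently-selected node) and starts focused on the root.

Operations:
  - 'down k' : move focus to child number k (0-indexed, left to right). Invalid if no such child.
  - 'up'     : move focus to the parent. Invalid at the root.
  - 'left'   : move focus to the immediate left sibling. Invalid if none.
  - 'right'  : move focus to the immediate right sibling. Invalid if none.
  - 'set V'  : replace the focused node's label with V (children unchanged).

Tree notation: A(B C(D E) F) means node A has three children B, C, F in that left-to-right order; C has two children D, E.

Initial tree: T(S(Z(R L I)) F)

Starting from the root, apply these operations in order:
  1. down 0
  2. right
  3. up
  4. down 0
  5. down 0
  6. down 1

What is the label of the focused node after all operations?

Step 1 (down 0): focus=S path=0 depth=1 children=['Z'] left=[] right=['F'] parent=T
Step 2 (right): focus=F path=1 depth=1 children=[] left=['S'] right=[] parent=T
Step 3 (up): focus=T path=root depth=0 children=['S', 'F'] (at root)
Step 4 (down 0): focus=S path=0 depth=1 children=['Z'] left=[] right=['F'] parent=T
Step 5 (down 0): focus=Z path=0/0 depth=2 children=['R', 'L', 'I'] left=[] right=[] parent=S
Step 6 (down 1): focus=L path=0/0/1 depth=3 children=[] left=['R'] right=['I'] parent=Z

Answer: L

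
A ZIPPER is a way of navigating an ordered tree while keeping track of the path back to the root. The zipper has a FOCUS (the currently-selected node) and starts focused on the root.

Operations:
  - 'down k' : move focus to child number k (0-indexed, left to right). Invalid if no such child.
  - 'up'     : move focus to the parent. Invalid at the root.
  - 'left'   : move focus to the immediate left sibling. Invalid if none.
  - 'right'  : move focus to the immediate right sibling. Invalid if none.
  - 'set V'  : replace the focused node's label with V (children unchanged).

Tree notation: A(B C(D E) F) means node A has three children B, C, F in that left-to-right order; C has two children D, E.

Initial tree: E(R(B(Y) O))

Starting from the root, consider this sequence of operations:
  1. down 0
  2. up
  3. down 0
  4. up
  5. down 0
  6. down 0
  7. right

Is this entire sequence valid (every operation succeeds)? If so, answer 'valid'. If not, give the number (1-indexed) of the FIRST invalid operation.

Answer: valid

Derivation:
Step 1 (down 0): focus=R path=0 depth=1 children=['B', 'O'] left=[] right=[] parent=E
Step 2 (up): focus=E path=root depth=0 children=['R'] (at root)
Step 3 (down 0): focus=R path=0 depth=1 children=['B', 'O'] left=[] right=[] parent=E
Step 4 (up): focus=E path=root depth=0 children=['R'] (at root)
Step 5 (down 0): focus=R path=0 depth=1 children=['B', 'O'] left=[] right=[] parent=E
Step 6 (down 0): focus=B path=0/0 depth=2 children=['Y'] left=[] right=['O'] parent=R
Step 7 (right): focus=O path=0/1 depth=2 children=[] left=['B'] right=[] parent=R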